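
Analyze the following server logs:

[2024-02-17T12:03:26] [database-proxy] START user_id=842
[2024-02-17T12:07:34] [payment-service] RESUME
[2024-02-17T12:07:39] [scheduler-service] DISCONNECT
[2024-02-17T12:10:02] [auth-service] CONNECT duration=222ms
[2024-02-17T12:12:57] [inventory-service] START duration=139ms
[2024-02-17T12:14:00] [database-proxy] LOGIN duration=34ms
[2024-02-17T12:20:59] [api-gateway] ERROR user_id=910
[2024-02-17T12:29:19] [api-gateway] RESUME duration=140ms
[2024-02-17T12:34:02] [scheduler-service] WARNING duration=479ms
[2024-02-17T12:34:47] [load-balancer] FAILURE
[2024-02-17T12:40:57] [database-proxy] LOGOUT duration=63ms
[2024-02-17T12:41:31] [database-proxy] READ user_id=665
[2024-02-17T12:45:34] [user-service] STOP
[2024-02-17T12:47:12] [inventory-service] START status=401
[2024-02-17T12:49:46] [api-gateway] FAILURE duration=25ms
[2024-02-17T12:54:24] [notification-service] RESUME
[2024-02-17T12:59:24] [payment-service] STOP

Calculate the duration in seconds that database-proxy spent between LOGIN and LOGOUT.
1617

To calculate state duration:

1. Find LOGIN event for database-proxy: 2024-02-17T12:14:00
2. Find LOGOUT event for database-proxy: 2024-02-17T12:40:57
3. Calculate duration: 2024-02-17T12:40:57 - 2024-02-17T12:14:00 = 1617 seconds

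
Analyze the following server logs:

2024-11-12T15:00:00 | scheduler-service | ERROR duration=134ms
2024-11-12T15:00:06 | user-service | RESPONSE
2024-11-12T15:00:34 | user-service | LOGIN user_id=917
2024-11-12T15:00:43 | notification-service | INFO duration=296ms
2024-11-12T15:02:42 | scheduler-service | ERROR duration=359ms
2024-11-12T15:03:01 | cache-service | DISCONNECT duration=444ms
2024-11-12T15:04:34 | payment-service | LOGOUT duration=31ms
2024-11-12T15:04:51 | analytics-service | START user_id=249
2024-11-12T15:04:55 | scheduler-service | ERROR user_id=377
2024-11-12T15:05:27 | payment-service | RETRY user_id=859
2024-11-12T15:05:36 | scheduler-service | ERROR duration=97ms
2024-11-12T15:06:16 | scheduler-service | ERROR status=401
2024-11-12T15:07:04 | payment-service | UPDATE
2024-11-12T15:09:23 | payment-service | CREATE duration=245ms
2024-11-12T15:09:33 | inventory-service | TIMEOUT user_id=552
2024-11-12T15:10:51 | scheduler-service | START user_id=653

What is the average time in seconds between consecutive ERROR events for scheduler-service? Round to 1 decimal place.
94.0

To calculate average interval:

1. Find all ERROR events for scheduler-service in order
2. Calculate time gaps between consecutive events
3. Compute mean of gaps: 376 / 4 = 94.0 seconds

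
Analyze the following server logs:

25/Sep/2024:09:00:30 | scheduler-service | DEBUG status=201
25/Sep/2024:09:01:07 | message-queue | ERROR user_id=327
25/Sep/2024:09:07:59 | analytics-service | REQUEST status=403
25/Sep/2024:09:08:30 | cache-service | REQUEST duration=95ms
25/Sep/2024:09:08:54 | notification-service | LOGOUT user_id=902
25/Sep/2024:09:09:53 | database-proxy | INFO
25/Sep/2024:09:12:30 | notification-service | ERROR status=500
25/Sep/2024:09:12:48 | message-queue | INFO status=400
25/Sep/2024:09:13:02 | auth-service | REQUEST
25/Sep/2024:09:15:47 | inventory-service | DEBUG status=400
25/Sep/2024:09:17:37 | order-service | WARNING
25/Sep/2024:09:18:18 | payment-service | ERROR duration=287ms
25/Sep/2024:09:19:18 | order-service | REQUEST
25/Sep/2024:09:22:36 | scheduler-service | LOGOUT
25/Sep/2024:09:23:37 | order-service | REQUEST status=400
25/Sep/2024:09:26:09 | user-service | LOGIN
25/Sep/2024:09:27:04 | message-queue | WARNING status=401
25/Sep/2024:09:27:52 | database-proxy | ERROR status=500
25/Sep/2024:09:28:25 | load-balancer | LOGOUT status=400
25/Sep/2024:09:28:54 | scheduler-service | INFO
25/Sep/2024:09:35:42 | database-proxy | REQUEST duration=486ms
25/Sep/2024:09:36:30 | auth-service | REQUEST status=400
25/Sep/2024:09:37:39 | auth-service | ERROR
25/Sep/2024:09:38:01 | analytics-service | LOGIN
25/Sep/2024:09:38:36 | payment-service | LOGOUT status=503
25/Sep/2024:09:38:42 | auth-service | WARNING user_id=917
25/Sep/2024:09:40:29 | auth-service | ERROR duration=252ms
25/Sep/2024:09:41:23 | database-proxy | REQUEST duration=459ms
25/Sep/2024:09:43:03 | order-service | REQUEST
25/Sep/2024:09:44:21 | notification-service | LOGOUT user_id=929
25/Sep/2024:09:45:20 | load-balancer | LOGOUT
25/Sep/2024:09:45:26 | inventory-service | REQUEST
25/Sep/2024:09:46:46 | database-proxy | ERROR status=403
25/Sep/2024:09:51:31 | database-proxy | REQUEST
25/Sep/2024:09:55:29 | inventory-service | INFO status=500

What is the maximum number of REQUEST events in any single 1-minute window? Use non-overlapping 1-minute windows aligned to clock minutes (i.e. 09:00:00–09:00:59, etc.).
1

To find the burst window:

1. Divide the log period into non-overlapping 1-minute windows starting at 09:00
2. Count REQUEST events in each window
3. Find the window with maximum count
4. Maximum events in a window: 1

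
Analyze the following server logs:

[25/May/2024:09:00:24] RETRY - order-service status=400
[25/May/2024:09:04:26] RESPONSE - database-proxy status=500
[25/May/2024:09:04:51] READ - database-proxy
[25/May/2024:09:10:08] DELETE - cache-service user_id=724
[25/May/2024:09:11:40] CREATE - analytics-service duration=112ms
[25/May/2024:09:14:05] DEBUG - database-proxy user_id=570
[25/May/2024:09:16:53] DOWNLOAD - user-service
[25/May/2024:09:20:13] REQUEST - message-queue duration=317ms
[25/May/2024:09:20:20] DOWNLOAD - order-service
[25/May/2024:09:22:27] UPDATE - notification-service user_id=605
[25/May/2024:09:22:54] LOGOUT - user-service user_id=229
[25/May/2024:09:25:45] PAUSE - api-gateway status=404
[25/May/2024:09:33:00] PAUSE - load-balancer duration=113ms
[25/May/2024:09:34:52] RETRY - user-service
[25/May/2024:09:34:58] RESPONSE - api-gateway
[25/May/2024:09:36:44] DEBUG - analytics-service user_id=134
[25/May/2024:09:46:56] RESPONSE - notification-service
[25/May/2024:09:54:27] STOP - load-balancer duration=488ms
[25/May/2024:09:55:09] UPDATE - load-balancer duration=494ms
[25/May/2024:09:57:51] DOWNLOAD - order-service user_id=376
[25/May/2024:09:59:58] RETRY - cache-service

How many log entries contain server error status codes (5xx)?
1

To find matching entries:

1. Pattern to match: server error status codes (5xx)
2. Scan each log entry for the pattern
3. Count matches: 1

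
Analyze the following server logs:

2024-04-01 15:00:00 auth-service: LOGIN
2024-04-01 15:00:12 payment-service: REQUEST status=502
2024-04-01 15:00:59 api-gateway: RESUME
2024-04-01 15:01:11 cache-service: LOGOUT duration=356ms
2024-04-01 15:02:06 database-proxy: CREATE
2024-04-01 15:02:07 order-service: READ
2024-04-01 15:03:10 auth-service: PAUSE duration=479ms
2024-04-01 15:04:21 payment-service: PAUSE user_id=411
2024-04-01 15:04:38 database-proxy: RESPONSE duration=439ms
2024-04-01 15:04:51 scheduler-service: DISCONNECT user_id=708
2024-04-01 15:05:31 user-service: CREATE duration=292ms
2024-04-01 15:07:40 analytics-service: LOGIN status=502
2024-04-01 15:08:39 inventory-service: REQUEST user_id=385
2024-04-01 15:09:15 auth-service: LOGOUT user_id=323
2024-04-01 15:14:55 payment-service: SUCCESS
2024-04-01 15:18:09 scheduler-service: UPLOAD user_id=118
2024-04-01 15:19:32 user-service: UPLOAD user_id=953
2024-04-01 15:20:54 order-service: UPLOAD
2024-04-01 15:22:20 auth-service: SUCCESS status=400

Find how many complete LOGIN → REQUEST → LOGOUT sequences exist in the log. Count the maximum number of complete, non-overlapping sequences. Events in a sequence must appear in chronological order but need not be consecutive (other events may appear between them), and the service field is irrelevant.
2

To count sequences:

1. Look for pattern: LOGIN → REQUEST → LOGOUT
2. Greedily scan the log in chronological order, matching each sequence element in turn (ignoring service)
3. Each time the full pattern completes, increment the count and restart matching from the next event
4. Complete non-overlapping sequences found: 2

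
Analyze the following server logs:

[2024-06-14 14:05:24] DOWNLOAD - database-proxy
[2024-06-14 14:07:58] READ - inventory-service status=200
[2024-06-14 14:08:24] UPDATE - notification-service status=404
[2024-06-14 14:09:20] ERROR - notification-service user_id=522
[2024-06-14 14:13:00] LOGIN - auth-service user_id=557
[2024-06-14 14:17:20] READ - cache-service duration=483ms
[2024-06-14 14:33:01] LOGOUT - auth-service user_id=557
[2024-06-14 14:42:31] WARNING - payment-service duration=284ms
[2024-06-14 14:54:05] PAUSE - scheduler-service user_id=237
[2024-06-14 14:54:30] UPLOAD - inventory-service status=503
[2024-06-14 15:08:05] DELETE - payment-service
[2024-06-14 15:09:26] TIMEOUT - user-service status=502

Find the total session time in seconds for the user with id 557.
1201

To calculate session duration:

1. Find LOGIN event for user_id=557: 2024-06-14 14:13:00
2. Find LOGOUT event for user_id=557: 2024-06-14 14:33:01
3. Session duration: 2024-06-14 14:33:01 - 2024-06-14 14:13:00 = 1201 seconds (20 minutes)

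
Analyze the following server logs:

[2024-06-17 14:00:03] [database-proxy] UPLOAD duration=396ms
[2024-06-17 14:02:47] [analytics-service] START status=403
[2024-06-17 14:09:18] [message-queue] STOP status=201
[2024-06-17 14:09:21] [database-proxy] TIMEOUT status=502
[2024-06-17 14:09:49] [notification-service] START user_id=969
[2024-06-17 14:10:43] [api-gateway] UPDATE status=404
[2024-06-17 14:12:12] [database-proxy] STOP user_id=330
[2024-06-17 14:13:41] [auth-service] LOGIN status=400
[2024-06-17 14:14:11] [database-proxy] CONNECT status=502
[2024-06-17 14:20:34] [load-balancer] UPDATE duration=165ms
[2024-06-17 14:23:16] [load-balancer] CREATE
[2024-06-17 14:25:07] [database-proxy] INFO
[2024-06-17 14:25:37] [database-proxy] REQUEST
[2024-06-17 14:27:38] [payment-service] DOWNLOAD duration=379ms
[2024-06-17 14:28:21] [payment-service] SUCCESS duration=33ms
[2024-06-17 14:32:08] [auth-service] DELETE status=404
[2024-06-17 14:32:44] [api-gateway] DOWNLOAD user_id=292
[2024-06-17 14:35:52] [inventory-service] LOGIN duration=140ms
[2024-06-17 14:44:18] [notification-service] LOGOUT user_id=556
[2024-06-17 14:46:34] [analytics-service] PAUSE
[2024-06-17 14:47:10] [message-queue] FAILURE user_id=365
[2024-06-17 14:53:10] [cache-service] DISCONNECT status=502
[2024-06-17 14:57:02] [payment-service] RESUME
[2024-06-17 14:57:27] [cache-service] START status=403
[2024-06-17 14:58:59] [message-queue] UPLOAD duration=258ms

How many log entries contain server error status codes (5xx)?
3

To find matching entries:

1. Pattern to match: server error status codes (5xx)
2. Scan each log entry for the pattern
3. Count matches: 3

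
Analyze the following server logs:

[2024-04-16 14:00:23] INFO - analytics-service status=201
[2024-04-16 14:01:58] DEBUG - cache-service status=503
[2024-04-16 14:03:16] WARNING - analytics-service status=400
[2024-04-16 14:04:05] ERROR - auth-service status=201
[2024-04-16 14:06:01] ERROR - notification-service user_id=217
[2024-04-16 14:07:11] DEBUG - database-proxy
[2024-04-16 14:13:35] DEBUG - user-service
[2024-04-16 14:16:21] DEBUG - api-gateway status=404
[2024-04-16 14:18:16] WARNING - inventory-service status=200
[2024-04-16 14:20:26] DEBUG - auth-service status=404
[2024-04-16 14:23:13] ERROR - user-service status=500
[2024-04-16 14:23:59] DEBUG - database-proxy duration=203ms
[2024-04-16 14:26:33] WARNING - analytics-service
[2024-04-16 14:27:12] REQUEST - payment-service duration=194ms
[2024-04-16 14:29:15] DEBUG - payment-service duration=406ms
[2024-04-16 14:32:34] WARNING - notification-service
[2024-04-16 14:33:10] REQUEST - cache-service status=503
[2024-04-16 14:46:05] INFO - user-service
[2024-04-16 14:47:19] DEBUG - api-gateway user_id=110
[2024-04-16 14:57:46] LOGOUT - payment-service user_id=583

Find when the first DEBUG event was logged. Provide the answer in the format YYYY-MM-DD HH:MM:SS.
2024-04-16 14:01:58

To find the first event:

1. Filter for all DEBUG events
2. Sort by timestamp
3. Select the first one
4. Timestamp: 2024-04-16 14:01:58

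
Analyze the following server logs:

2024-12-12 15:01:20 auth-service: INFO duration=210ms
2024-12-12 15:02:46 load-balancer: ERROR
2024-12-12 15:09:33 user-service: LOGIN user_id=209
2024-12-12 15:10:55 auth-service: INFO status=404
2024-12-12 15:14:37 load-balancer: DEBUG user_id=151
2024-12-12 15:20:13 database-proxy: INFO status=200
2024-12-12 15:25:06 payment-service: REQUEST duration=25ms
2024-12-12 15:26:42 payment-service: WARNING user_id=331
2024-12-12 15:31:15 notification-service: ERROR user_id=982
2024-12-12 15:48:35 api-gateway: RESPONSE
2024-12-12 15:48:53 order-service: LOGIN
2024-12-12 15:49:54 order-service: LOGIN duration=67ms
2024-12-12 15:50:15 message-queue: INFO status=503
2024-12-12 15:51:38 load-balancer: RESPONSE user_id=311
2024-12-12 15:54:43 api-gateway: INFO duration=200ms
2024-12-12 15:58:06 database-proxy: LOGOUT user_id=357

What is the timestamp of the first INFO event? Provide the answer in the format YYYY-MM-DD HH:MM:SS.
2024-12-12 15:01:20

To find the first event:

1. Filter for all INFO events
2. Sort by timestamp
3. Select the first one
4. Timestamp: 2024-12-12 15:01:20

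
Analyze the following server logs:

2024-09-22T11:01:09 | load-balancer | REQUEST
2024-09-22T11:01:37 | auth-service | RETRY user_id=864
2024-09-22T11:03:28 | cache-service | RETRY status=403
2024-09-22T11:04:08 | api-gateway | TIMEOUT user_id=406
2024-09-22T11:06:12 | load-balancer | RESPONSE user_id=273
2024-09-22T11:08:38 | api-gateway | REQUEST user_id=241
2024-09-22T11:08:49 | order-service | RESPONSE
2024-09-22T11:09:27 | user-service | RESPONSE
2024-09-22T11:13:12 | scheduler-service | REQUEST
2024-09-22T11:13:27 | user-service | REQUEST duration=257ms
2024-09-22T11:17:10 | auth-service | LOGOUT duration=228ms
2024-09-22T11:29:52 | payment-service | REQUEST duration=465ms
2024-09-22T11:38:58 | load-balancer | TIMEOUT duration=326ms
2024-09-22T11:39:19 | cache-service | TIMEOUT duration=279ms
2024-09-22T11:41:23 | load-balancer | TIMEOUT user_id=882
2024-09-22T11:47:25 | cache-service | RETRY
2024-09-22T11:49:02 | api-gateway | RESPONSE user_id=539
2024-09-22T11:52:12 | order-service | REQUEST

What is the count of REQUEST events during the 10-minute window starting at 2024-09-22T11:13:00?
2

To count events in the time window:

1. Window boundaries: 2024-09-22T11:13:00 to 2024-09-22T11:23:00
2. Filter for REQUEST events within this window
3. Count matching events: 2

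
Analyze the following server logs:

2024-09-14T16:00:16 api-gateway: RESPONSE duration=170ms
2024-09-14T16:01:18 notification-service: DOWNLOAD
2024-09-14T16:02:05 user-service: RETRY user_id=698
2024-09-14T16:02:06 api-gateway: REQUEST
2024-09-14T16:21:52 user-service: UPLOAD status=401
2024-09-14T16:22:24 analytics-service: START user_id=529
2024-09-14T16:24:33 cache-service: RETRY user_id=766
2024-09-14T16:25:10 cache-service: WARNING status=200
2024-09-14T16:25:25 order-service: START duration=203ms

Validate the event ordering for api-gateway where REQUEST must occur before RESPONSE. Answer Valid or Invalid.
Invalid

To validate ordering:

1. Required order: REQUEST → RESPONSE
2. Rule: REQUEST must occur before RESPONSE
3. Check actual order of events for api-gateway
4. Result: Invalid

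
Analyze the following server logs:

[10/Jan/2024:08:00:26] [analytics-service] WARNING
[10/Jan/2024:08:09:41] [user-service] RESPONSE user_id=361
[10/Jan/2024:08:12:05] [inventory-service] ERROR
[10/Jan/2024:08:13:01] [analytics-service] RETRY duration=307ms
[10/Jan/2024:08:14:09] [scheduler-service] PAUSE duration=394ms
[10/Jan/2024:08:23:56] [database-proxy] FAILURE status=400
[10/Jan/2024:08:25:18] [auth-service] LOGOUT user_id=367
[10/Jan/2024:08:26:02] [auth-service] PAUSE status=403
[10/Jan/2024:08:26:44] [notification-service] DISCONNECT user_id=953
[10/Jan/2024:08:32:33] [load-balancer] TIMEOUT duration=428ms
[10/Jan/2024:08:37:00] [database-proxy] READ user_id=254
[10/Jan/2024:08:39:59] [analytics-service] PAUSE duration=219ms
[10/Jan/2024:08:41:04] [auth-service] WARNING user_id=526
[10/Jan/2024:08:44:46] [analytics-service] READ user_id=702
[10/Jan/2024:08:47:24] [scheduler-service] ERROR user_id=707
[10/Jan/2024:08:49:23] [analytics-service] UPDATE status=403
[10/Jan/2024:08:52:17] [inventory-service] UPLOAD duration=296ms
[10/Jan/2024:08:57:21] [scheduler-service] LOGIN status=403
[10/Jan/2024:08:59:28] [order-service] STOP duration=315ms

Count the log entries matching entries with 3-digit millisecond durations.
6

To find matching entries:

1. Pattern to match: entries with 3-digit millisecond durations
2. Scan each log entry for the pattern
3. Count matches: 6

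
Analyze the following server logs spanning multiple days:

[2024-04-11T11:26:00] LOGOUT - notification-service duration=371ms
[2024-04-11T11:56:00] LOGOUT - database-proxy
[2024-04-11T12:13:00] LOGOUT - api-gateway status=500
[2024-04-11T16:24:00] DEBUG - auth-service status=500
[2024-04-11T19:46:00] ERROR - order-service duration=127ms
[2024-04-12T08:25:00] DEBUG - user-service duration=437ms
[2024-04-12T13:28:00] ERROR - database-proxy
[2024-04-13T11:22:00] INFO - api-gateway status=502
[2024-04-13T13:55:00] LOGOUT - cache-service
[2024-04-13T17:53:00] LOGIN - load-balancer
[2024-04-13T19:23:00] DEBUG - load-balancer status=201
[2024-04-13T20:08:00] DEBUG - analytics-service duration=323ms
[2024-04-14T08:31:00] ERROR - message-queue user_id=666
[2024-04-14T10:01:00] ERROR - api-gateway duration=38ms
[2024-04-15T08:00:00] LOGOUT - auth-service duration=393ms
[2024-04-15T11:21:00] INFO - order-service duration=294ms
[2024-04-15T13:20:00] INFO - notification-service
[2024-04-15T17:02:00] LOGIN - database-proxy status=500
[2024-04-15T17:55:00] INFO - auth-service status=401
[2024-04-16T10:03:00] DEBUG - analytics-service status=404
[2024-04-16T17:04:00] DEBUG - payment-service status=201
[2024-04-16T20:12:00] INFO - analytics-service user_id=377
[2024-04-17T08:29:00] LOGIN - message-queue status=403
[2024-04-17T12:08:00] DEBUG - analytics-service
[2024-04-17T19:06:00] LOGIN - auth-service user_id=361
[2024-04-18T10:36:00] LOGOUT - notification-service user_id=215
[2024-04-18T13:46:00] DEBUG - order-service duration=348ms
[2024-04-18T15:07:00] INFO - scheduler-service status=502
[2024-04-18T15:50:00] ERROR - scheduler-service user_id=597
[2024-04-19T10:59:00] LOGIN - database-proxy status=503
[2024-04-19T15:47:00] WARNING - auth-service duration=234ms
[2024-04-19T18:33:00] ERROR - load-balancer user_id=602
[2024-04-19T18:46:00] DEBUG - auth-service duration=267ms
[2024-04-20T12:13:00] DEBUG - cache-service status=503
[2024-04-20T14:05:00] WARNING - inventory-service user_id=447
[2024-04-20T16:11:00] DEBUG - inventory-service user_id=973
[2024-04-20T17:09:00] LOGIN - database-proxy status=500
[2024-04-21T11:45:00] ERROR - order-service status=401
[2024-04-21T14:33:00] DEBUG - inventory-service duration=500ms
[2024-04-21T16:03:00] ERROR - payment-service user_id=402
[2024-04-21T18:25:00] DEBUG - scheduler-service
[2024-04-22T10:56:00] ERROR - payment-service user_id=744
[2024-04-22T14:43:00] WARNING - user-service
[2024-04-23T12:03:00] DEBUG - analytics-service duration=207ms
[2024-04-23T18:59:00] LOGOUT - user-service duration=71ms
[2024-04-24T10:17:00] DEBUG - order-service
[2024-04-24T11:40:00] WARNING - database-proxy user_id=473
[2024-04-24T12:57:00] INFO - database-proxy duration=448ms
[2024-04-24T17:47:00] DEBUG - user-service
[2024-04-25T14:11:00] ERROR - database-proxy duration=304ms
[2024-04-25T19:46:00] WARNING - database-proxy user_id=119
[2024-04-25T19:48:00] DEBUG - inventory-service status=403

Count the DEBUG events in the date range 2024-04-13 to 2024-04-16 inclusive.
4

To filter by date range:

1. Date range: 2024-04-13 through 2024-04-16, both dates inclusive
2. Filter for DEBUG events whose date falls in this range
3. Count matching events: 4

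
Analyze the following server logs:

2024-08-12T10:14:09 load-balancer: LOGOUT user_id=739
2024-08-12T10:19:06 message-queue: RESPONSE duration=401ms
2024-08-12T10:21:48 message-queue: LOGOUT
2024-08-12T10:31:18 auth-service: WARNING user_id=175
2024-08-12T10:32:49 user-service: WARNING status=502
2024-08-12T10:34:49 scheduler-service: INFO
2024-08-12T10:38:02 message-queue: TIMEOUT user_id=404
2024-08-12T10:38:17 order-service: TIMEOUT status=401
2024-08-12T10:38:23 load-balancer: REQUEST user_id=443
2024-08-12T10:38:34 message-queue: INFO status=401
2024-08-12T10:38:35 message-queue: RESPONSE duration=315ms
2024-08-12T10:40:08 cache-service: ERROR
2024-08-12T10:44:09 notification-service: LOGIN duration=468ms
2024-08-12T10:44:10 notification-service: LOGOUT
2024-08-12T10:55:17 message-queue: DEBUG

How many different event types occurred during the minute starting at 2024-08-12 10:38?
4

To count unique event types:

1. Filter events in the minute starting at 2024-08-12 10:38
2. Extract event types from matching entries
3. Count unique types: 4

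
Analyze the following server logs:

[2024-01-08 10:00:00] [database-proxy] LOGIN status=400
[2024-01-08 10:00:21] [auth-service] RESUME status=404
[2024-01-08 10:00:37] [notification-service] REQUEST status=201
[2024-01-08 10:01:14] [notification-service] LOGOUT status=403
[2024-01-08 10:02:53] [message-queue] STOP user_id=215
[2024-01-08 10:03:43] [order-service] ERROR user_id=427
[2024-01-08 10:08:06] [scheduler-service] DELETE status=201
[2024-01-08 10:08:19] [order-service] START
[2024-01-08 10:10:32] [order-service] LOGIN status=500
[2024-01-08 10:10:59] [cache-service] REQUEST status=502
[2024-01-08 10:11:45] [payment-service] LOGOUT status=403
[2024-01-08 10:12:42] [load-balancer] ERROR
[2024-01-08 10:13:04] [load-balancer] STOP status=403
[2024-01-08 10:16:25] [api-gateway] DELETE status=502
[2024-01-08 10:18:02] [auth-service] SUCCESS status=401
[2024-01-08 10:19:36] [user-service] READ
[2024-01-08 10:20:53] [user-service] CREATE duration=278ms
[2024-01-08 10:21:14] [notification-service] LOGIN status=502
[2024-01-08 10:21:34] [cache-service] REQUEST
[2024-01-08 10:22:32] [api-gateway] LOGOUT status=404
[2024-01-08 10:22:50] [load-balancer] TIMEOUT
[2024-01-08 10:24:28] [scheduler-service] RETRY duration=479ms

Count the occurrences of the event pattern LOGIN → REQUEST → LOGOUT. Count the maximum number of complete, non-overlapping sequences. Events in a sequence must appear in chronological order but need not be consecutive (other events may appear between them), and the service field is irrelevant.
3

To count sequences:

1. Look for pattern: LOGIN → REQUEST → LOGOUT
2. Greedily scan the log in chronological order, matching each sequence element in turn (ignoring service)
3. Each time the full pattern completes, increment the count and restart matching from the next event
4. Complete non-overlapping sequences found: 3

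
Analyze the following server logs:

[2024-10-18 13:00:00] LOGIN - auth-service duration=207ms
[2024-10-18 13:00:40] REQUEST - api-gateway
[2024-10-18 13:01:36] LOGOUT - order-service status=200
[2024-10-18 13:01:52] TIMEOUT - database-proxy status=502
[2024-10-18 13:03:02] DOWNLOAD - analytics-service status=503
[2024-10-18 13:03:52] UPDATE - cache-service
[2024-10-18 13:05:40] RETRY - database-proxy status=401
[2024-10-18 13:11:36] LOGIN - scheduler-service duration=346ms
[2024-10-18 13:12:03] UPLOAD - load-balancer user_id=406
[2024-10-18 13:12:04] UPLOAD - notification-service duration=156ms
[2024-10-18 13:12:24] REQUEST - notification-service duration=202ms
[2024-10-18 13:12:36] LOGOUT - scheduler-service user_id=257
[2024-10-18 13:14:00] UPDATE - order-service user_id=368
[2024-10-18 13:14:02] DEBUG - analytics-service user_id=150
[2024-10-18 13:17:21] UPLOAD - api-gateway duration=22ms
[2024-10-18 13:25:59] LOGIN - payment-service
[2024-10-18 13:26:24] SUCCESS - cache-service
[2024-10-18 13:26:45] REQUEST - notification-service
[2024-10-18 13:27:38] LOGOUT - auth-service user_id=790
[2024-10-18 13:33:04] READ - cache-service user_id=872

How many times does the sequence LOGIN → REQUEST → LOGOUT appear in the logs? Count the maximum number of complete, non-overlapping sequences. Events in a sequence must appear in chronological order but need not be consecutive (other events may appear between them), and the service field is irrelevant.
3

To count sequences:

1. Look for pattern: LOGIN → REQUEST → LOGOUT
2. Greedily scan the log in chronological order, matching each sequence element in turn (ignoring service)
3. Each time the full pattern completes, increment the count and restart matching from the next event
4. Complete non-overlapping sequences found: 3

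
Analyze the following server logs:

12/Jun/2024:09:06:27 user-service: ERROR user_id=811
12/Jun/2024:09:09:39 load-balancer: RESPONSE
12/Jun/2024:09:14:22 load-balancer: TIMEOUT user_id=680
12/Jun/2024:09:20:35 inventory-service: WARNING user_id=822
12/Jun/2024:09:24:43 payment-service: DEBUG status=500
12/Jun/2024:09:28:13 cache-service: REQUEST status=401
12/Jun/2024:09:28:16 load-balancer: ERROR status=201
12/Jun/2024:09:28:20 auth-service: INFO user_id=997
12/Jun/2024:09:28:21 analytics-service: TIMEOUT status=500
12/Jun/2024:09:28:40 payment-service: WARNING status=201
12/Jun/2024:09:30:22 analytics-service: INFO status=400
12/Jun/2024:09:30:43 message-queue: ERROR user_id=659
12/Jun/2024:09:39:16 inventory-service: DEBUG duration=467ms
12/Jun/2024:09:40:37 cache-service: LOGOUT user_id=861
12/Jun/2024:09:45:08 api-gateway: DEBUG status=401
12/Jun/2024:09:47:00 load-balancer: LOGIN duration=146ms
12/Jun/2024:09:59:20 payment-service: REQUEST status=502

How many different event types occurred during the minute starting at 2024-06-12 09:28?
5

To count unique event types:

1. Filter events in the minute starting at 2024-06-12 09:28
2. Extract event types from matching entries
3. Count unique types: 5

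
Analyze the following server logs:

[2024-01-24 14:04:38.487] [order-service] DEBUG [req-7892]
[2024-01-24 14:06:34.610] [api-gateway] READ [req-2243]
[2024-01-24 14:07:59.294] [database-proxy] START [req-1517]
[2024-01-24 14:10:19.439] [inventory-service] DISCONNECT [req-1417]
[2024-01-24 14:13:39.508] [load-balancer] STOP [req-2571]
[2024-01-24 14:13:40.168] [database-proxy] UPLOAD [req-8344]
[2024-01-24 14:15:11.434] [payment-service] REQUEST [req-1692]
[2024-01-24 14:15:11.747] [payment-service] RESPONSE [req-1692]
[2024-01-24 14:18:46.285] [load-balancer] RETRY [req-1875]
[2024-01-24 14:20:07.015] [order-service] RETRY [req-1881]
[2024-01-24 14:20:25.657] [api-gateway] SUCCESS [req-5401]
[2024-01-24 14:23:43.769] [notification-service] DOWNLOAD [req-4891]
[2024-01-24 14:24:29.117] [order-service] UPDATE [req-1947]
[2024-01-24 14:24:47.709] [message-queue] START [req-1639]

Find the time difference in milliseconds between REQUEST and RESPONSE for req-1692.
313

To calculate latency:

1. Find REQUEST with id req-1692: 2024-01-24 14:15:11.434
2. Find RESPONSE with id req-1692: 2024-01-24 14:15:11.747
3. Latency: 2024-01-24 14:15:11.747 - 2024-01-24 14:15:11.434 = 313ms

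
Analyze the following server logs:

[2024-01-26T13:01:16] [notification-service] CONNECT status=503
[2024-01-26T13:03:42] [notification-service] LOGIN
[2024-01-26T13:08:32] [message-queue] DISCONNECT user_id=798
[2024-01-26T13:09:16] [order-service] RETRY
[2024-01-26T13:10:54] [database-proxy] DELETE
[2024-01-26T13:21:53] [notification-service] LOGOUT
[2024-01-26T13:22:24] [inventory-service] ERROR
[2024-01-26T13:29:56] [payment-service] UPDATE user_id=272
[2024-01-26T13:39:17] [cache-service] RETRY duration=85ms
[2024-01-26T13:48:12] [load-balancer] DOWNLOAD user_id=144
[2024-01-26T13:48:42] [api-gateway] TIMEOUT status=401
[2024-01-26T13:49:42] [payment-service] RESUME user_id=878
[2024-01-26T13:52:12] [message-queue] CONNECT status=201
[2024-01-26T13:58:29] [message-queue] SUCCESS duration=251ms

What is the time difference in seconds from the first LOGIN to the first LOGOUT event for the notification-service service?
1091

To find the time between events:

1. Locate the first LOGIN event for notification-service: 2024-01-26T13:03:42
2. Locate the first LOGOUT event for notification-service: 2024-01-26T13:21:53
3. Calculate the difference: 2024-01-26T13:21:53 - 2024-01-26T13:03:42 = 1091 seconds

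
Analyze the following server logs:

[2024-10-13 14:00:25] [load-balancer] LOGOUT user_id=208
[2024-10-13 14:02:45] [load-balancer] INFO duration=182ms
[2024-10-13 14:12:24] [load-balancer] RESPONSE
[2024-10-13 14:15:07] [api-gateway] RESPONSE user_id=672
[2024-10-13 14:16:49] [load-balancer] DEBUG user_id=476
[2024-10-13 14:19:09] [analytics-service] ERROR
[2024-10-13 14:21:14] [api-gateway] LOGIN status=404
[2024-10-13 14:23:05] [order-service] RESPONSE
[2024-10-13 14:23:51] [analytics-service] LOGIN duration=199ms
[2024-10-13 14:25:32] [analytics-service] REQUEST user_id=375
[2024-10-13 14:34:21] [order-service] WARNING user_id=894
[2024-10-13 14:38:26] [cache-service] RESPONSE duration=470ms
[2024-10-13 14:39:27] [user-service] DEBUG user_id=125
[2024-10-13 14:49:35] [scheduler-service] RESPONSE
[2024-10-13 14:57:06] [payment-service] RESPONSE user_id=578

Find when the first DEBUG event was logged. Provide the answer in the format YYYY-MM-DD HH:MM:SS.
2024-10-13 14:16:49

To find the first event:

1. Filter for all DEBUG events
2. Sort by timestamp
3. Select the first one
4. Timestamp: 2024-10-13 14:16:49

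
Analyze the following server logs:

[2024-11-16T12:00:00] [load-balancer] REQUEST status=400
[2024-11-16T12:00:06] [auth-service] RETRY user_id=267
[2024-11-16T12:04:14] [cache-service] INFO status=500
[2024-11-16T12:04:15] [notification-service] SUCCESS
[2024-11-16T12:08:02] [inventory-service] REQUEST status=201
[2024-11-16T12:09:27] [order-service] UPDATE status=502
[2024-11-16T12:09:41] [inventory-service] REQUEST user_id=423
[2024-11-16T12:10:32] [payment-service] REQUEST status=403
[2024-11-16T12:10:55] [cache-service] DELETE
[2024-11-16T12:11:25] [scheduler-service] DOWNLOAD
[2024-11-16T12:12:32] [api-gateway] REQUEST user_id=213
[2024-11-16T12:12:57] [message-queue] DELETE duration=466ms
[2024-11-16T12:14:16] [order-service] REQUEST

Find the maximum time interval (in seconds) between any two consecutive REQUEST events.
482

To find the longest gap:

1. Extract all REQUEST events in chronological order
2. Calculate time differences between consecutive events
3. Find the maximum difference
4. Longest gap: 482 seconds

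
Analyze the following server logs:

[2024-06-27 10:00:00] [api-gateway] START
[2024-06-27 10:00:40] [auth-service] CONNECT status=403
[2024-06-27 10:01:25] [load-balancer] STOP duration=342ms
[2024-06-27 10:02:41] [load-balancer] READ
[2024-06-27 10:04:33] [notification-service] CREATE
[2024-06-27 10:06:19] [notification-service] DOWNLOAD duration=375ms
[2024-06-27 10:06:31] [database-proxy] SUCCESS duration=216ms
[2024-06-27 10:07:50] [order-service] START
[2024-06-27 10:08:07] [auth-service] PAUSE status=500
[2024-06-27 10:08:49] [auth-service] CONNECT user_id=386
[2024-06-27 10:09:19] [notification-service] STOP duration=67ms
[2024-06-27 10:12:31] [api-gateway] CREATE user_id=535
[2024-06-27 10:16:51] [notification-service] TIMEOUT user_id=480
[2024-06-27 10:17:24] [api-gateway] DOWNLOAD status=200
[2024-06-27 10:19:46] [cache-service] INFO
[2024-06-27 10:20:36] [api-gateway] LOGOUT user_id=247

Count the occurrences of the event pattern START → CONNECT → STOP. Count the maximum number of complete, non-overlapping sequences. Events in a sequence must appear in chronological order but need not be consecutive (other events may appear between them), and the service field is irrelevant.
2

To count sequences:

1. Look for pattern: START → CONNECT → STOP
2. Greedily scan the log in chronological order, matching each sequence element in turn (ignoring service)
3. Each time the full pattern completes, increment the count and restart matching from the next event
4. Complete non-overlapping sequences found: 2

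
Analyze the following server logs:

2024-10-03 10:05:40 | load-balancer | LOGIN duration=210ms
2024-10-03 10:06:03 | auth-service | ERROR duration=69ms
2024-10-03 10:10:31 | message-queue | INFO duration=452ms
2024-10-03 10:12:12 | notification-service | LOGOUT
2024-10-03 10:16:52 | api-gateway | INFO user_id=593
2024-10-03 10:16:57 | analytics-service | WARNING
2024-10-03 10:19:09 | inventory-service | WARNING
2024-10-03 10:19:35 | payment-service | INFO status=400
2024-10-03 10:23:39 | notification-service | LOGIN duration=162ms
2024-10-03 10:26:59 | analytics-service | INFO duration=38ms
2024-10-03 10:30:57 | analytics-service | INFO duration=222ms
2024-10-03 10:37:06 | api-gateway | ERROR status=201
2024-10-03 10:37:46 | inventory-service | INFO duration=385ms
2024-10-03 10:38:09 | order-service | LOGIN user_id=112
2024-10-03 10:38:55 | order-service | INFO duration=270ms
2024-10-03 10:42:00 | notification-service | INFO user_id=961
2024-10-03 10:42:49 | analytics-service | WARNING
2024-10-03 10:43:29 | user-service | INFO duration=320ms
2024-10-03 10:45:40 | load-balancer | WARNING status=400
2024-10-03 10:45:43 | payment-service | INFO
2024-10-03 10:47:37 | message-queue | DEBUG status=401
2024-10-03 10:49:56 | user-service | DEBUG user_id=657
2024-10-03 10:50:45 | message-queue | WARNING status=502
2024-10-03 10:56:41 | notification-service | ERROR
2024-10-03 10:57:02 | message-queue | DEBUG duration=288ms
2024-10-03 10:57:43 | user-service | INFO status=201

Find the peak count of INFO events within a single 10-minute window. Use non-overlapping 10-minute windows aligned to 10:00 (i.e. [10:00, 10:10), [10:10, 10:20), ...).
3

To find the burst window:

1. Divide the log period into non-overlapping 10-minute windows starting at 10:00
2. Count INFO events in each window
3. Find the window with maximum count
4. Maximum events in a window: 3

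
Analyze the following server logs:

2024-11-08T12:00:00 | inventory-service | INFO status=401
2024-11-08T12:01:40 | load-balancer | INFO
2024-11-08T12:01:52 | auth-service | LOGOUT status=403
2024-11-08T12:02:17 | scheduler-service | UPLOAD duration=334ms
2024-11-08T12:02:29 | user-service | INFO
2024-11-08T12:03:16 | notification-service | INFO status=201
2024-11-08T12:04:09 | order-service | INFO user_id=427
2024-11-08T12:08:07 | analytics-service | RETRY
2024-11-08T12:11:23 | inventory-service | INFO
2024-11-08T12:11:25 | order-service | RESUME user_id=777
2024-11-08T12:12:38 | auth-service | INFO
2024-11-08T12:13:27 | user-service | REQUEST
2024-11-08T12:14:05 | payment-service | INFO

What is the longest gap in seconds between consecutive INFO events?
434

To find the longest gap:

1. Extract all INFO events in chronological order
2. Calculate time differences between consecutive events
3. Find the maximum difference
4. Longest gap: 434 seconds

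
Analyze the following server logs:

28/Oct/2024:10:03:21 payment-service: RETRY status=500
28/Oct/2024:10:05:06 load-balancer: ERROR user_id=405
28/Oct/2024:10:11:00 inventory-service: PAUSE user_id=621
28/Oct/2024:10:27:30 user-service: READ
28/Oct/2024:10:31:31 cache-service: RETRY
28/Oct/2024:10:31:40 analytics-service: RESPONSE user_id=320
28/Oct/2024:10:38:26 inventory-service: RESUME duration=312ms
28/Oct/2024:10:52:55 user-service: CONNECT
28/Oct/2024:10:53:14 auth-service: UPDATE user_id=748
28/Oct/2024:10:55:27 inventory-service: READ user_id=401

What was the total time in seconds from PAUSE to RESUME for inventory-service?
1646

To calculate state duration:

1. Find PAUSE event for inventory-service: 28/Oct/2024:10:11:00
2. Find RESUME event for inventory-service: 28/Oct/2024:10:38:26
3. Calculate duration: 28/Oct/2024:10:38:26 - 28/Oct/2024:10:11:00 = 1646 seconds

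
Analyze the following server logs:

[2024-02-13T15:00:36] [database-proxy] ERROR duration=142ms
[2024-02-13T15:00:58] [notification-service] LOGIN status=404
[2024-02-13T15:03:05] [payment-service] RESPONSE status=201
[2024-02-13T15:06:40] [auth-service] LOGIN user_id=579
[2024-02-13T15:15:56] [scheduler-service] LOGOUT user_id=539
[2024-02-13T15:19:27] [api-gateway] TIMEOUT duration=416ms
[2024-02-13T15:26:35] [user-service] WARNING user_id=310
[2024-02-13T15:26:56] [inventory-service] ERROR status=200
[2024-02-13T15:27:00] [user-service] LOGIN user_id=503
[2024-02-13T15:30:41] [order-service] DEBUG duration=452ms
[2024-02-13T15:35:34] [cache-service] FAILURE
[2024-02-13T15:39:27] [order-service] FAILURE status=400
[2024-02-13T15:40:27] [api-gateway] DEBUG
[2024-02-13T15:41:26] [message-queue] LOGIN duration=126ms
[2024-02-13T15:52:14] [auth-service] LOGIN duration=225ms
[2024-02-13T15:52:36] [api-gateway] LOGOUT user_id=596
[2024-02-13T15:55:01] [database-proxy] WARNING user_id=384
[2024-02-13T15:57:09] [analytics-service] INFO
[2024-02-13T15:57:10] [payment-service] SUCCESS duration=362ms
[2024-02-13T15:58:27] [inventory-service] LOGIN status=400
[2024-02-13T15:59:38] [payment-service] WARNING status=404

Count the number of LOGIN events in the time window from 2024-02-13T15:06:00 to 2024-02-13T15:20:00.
1

To count events in the time window:

1. Window boundaries: 2024-02-13T15:06:00 to 2024-02-13T15:20:00
2. Filter for LOGIN events within this window
3. Count matching events: 1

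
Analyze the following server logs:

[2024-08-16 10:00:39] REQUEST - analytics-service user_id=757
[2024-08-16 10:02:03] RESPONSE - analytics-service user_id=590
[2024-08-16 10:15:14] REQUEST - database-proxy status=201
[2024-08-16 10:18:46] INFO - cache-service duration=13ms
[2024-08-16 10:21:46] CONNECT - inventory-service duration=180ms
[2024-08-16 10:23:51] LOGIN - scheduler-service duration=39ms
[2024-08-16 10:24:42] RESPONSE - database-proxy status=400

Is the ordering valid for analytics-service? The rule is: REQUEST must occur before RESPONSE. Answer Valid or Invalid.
Valid

To validate ordering:

1. Required order: REQUEST → RESPONSE
2. Rule: REQUEST must occur before RESPONSE
3. Check actual order of events for analytics-service
4. Result: Valid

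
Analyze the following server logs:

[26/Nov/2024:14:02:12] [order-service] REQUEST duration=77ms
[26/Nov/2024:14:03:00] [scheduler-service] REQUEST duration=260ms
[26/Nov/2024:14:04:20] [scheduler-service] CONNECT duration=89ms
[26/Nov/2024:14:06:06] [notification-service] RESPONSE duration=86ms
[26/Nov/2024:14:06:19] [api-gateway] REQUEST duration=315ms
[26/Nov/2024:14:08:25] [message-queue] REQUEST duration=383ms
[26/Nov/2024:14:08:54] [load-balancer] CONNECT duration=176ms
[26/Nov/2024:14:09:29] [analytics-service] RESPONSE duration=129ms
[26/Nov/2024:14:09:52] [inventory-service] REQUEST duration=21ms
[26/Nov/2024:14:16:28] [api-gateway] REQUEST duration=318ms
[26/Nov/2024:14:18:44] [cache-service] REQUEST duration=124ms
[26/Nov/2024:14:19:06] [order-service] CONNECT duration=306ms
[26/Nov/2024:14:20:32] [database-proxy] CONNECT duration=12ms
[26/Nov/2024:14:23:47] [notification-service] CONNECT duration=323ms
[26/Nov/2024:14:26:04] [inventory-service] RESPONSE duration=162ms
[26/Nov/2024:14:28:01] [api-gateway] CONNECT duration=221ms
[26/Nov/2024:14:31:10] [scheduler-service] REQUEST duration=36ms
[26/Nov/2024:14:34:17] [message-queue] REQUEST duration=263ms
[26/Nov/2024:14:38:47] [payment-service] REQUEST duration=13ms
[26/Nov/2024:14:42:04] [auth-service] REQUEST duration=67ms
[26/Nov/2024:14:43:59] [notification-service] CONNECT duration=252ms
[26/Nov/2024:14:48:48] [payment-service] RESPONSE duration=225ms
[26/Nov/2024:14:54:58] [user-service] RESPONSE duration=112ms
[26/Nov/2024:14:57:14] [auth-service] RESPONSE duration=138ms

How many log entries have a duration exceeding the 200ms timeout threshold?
10

To count timeouts:

1. Threshold: 200ms
2. Extract duration from each log entry
3. Count entries where duration > 200
4. Timeout count: 10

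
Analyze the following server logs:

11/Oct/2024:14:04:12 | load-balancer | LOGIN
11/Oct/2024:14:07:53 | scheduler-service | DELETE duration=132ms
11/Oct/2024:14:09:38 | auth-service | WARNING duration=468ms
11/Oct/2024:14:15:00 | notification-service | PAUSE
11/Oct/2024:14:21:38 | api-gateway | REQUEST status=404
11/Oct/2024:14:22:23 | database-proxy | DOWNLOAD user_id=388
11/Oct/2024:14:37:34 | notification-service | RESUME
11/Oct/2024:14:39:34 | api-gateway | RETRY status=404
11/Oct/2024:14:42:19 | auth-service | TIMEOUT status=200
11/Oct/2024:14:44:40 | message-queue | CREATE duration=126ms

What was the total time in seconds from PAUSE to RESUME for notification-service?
1354

To calculate state duration:

1. Find PAUSE event for notification-service: 11/Oct/2024:14:15:00
2. Find RESUME event for notification-service: 11/Oct/2024:14:37:34
3. Calculate duration: 11/Oct/2024:14:37:34 - 11/Oct/2024:14:15:00 = 1354 seconds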